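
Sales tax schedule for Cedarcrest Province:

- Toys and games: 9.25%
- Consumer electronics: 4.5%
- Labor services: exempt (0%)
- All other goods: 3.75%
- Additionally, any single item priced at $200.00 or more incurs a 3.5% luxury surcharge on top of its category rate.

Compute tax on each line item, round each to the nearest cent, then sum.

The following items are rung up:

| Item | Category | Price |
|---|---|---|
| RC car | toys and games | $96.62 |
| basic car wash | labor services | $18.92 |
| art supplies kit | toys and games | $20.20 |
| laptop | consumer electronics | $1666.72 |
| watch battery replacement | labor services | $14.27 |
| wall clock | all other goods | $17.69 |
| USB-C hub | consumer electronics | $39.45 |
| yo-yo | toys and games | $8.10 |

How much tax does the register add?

$147.34

RC car $96.62: toys and games → 9.25% → $8.94
Basic car wash $18.92: labor services → 0% → $0.00
Art supplies kit $20.20: toys and games → 9.25% → $1.87
Laptop $1666.72: consumer electronics → 4.5% + 3.5% surcharge = 8% → $133.34
Watch battery replacement $14.27: labor services → 0% → $0.00
Wall clock $17.69: all other goods → 3.75% → $0.66
USB-C hub $39.45: consumer electronics → 4.5% → $1.78
Yo-yo $8.10: toys and games → 9.25% → $0.75
Total tax = $8.94 + $1.87 + $133.34 + $0.66 + $1.78 + $0.75 = $147.34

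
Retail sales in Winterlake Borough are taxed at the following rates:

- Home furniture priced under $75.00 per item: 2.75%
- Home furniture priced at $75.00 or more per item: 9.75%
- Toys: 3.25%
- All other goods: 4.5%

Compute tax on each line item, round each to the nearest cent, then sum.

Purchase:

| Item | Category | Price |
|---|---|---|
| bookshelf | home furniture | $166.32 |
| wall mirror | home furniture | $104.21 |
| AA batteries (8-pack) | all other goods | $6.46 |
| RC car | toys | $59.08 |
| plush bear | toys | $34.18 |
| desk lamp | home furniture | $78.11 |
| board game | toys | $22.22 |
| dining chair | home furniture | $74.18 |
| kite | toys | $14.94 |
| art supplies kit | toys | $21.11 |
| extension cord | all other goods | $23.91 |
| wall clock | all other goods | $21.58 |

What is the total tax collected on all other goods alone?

AA batteries (8-pack) $6.46: all other goods → 4.5% → $0.29
Extension cord $23.91: all other goods → 4.5% → $1.08
Wall clock $21.58: all other goods → 4.5% → $0.97
Tax on all other goods = $0.29 + $1.08 + $0.97 = $2.34

$2.34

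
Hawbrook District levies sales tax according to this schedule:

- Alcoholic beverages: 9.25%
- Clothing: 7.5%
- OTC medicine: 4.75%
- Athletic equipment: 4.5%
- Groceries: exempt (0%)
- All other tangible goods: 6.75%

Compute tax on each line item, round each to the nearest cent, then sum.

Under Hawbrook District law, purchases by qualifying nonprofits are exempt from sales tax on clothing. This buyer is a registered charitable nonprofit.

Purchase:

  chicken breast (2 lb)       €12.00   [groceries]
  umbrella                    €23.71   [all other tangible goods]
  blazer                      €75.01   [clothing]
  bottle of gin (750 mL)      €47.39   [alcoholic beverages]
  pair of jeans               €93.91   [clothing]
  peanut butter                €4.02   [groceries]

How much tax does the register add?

Chicken breast (2 lb) €12.00: groceries → 0% → €0.00
Umbrella €23.71: all other tangible goods → 6.75% → €1.60
Blazer €75.01: clothing, buyer-exempt → 0% → €0.00
Bottle of gin (750 mL) €47.39: alcoholic beverages → 9.25% → €4.38
Pair of jeans €93.91: clothing, buyer-exempt → 0% → €0.00
Peanut butter €4.02: groceries → 0% → €0.00
Total tax = €1.60 + €4.38 = €5.98

€5.98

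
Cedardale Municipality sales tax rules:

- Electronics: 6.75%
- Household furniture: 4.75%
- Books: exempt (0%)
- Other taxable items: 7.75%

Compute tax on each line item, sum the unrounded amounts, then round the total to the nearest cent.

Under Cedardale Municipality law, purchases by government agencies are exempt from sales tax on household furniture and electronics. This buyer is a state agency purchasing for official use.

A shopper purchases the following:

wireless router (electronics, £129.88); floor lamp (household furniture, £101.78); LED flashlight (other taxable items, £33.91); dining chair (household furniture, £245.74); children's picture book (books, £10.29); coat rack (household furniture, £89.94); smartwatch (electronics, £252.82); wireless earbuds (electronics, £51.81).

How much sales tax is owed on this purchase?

£2.63

Wireless router £129.88: electronics, buyer-exempt → 0% → £0.00
Floor lamp £101.78: household furniture, buyer-exempt → 0% → £0.00
LED flashlight £33.91: other taxable items → 7.75% → £2.628025
Dining chair £245.74: household furniture, buyer-exempt → 0% → £0.00
Children's picture book £10.29: books → 0% → £0.00
Coat rack £89.94: household furniture, buyer-exempt → 0% → £0.00
Smartwatch £252.82: electronics, buyer-exempt → 0% → £0.00
Wireless earbuds £51.81: electronics, buyer-exempt → 0% → £0.00
Unrounded tax sum = £2.628025 → £2.63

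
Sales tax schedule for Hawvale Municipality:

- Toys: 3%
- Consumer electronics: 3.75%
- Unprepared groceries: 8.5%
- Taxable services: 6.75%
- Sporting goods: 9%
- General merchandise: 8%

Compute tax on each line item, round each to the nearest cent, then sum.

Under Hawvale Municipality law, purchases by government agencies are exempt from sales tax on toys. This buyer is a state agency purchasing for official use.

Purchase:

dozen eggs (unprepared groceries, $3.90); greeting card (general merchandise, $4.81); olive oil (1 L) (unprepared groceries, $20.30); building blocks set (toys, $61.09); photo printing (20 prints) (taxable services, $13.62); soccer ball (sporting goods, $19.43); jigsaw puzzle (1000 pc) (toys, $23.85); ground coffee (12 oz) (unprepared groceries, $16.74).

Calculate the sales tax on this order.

$6.53

Dozen eggs $3.90: unprepared groceries → 8.5% → $0.33
Greeting card $4.81: general merchandise → 8% → $0.38
Olive oil (1 L) $20.30: unprepared groceries → 8.5% → $1.73
Building blocks set $61.09: toys, buyer-exempt → 0% → $0.00
Photo printing (20 prints) $13.62: taxable services → 6.75% → $0.92
Soccer ball $19.43: sporting goods → 9% → $1.75
Jigsaw puzzle (1000 pc) $23.85: toys, buyer-exempt → 0% → $0.00
Ground coffee (12 oz) $16.74: unprepared groceries → 8.5% → $1.42
Total tax = $0.33 + $0.38 + $1.73 + $0.92 + $1.75 + $1.42 = $6.53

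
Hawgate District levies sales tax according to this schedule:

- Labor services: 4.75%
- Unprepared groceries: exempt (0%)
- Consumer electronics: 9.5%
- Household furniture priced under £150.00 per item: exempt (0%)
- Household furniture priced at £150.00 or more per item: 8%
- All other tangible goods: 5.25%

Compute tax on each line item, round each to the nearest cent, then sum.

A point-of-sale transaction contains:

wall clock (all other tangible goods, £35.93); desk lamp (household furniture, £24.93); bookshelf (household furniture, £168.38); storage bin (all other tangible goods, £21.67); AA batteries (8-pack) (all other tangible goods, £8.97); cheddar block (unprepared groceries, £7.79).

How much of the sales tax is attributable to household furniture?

£13.47

Desk lamp £24.93: household furniture, under £150.00 → 0% → £0.00
Bookshelf £168.38: household furniture, £150.00 or more → 8% → £13.47
Tax on household furniture = £0.00 + £13.47 = £13.47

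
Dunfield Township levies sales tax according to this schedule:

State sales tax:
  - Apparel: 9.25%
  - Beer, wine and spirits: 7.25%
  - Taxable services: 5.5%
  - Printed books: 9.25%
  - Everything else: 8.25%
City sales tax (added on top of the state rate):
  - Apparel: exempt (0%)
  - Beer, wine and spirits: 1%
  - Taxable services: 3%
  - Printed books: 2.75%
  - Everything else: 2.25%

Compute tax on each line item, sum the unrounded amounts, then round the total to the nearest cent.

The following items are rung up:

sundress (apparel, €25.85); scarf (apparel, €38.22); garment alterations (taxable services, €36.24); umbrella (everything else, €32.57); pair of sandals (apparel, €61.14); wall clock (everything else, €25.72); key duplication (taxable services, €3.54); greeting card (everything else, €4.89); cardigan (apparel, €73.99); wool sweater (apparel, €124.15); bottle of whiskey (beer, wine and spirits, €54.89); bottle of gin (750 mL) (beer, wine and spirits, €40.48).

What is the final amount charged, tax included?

Sundress €25.85: apparel → 9.25% + 0% city = 9.25% → €2.391125
Scarf €38.22: apparel → 9.25% + 0% city = 9.25% → €3.53535
Garment alterations €36.24: taxable services → 5.5% + 3% city = 8.5% → €3.0804
Umbrella €32.57: everything else → 8.25% + 2.25% city = 10.5% → €3.41985
Pair of sandals €61.14: apparel → 9.25% + 0% city = 9.25% → €5.65545
Wall clock €25.72: everything else → 8.25% + 2.25% city = 10.5% → €2.7006
Key duplication €3.54: taxable services → 5.5% + 3% city = 8.5% → €0.3009
Greeting card €4.89: everything else → 8.25% + 2.25% city = 10.5% → €0.51345
Cardigan €73.99: apparel → 9.25% + 0% city = 9.25% → €6.844075
Wool sweater €124.15: apparel → 9.25% + 0% city = 9.25% → €11.483875
Bottle of whiskey €54.89: beer, wine and spirits → 7.25% + 1% city = 8.25% → €4.528425
Bottle of gin (750 mL) €40.48: beer, wine and spirits → 7.25% + 1% city = 8.25% → €3.3396
Subtotal = €521.68; unrounded tax = €47.7931 → €47.79; total due = €569.47

€569.47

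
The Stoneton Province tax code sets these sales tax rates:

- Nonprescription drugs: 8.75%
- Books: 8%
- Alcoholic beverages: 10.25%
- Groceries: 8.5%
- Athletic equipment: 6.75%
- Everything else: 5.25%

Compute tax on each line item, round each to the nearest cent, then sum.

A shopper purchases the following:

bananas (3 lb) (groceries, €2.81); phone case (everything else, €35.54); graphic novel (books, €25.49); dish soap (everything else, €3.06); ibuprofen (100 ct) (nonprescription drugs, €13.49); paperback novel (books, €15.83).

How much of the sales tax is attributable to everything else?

Phone case €35.54: everything else → 5.25% → €1.87
Dish soap €3.06: everything else → 5.25% → €0.16
Tax on everything else = €1.87 + €0.16 = €2.03

€2.03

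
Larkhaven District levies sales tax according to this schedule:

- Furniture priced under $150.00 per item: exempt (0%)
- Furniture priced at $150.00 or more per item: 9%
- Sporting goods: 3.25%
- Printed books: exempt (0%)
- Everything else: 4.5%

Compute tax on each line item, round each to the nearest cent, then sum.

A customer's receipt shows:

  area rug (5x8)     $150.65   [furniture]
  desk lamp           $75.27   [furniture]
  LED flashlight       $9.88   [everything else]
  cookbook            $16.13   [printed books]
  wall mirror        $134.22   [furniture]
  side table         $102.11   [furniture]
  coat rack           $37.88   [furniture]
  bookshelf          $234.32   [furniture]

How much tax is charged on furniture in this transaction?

Area rug (5x8) $150.65: furniture, $150.00 or more → 9% → $13.56
Desk lamp $75.27: furniture, under $150.00 → 0% → $0.00
Wall mirror $134.22: furniture, under $150.00 → 0% → $0.00
Side table $102.11: furniture, under $150.00 → 0% → $0.00
Coat rack $37.88: furniture, under $150.00 → 0% → $0.00
Bookshelf $234.32: furniture, $150.00 or more → 9% → $21.09
Tax on furniture = $13.56 + $0.00 + $0.00 + $0.00 + $0.00 + $21.09 = $34.65

$34.65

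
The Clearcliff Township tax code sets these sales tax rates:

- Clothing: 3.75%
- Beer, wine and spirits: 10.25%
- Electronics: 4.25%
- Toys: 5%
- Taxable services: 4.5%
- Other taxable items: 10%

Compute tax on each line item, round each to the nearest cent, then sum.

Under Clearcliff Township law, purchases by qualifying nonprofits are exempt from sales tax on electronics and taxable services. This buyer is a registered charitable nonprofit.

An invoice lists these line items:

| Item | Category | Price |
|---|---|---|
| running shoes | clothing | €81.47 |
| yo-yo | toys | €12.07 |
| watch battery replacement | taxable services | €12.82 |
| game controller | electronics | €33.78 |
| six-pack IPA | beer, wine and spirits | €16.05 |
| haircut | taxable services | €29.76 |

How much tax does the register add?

€5.31

Running shoes €81.47: clothing → 3.75% → €3.06
Yo-yo €12.07: toys → 5% → €0.60
Watch battery replacement €12.82: taxable services, buyer-exempt → 0% → €0.00
Game controller €33.78: electronics, buyer-exempt → 0% → €0.00
Six-pack IPA €16.05: beer, wine and spirits → 10.25% → €1.65
Haircut €29.76: taxable services, buyer-exempt → 0% → €0.00
Total tax = €3.06 + €0.60 + €1.65 = €5.31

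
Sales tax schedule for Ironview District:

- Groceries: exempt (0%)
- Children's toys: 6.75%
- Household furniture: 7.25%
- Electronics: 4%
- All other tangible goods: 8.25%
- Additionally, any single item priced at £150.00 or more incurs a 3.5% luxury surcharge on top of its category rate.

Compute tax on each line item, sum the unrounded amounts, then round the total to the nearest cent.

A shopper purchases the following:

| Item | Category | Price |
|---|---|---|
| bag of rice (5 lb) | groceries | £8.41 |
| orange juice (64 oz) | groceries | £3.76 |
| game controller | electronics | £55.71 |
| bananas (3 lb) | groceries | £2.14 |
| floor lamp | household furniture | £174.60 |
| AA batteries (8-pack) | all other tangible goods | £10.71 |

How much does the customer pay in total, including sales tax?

£277.21

Bag of rice (5 lb) £8.41: groceries → 0% → £0.00
Orange juice (64 oz) £3.76: groceries → 0% → £0.00
Game controller £55.71: electronics → 4% → £2.2284
Bananas (3 lb) £2.14: groceries → 0% → £0.00
Floor lamp £174.60: household furniture → 7.25% + 3.5% surcharge = 10.75% → £18.7695
AA batteries (8-pack) £10.71: all other tangible goods → 8.25% → £0.883575
Subtotal = £255.33; unrounded tax = £21.881475 → £21.88; total due = £277.21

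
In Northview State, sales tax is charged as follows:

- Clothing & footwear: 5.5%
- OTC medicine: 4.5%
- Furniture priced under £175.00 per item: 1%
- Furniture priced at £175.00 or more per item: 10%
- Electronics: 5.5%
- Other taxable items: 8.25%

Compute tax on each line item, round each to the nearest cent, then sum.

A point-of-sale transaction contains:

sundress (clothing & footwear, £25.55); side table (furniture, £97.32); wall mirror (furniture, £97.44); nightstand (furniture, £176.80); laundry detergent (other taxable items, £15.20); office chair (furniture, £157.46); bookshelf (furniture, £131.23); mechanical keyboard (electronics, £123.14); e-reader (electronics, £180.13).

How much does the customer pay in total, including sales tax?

£1046.11

Sundress £25.55: clothing & footwear → 5.5% → £1.41
Side table £97.32: furniture, under £175.00 → 1% → £0.97
Wall mirror £97.44: furniture, under £175.00 → 1% → £0.97
Nightstand £176.80: furniture, £175.00 or more → 10% → £17.68
Laundry detergent £15.20: other taxable items → 8.25% → £1.25
Office chair £157.46: furniture, under £175.00 → 1% → £1.57
Bookshelf £131.23: furniture, under £175.00 → 1% → £1.31
Mechanical keyboard £123.14: electronics → 5.5% → £6.77
E-reader £180.13: electronics → 5.5% → £9.91
Subtotal = £1004.27; tax = £41.84; total due = £1046.11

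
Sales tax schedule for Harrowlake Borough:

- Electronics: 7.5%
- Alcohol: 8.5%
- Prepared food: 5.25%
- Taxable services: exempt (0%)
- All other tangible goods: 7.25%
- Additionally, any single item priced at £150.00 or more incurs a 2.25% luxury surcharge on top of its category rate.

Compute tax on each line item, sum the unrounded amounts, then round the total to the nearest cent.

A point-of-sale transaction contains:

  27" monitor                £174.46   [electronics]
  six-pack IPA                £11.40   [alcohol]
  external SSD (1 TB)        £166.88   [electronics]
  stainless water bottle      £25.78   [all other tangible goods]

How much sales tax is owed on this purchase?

27" monitor £174.46: electronics → 7.5% + 2.25% surcharge = 9.75% → £17.00985
Six-pack IPA £11.40: alcohol → 8.5% → £0.969
External SSD (1 TB) £166.88: electronics → 7.5% + 2.25% surcharge = 9.75% → £16.2708
Stainless water bottle £25.78: all other tangible goods → 7.25% → £1.86905
Unrounded tax sum = £36.1187 → £36.12

£36.12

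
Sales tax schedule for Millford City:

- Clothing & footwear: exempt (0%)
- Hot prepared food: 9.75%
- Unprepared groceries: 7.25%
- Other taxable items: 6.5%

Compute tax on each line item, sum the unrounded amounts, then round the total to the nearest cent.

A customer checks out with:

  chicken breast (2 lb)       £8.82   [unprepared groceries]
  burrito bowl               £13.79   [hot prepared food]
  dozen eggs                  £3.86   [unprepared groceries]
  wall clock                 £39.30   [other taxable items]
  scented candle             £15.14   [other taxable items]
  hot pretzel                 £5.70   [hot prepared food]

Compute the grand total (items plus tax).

£92.97

Chicken breast (2 lb) £8.82: unprepared groceries → 7.25% → £0.63945
Burrito bowl £13.79: hot prepared food → 9.75% → £1.344525
Dozen eggs £3.86: unprepared groceries → 7.25% → £0.27985
Wall clock £39.30: other taxable items → 6.5% → £2.5545
Scented candle £15.14: other taxable items → 6.5% → £0.9841
Hot pretzel £5.70: hot prepared food → 9.75% → £0.55575
Subtotal = £86.61; unrounded tax = £6.358175 → £6.36; total due = £92.97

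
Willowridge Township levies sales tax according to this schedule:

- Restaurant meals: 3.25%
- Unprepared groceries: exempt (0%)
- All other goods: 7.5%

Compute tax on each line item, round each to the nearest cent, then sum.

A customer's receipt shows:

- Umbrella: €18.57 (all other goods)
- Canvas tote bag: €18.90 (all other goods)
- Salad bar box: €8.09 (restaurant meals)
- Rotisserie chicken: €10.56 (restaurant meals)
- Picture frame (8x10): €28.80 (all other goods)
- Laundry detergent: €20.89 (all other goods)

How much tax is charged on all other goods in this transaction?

€6.54

Umbrella €18.57: all other goods → 7.5% → €1.39
Canvas tote bag €18.90: all other goods → 7.5% → €1.42
Picture frame (8x10) €28.80: all other goods → 7.5% → €2.16
Laundry detergent €20.89: all other goods → 7.5% → €1.57
Tax on all other goods = €1.39 + €1.42 + €2.16 + €1.57 = €6.54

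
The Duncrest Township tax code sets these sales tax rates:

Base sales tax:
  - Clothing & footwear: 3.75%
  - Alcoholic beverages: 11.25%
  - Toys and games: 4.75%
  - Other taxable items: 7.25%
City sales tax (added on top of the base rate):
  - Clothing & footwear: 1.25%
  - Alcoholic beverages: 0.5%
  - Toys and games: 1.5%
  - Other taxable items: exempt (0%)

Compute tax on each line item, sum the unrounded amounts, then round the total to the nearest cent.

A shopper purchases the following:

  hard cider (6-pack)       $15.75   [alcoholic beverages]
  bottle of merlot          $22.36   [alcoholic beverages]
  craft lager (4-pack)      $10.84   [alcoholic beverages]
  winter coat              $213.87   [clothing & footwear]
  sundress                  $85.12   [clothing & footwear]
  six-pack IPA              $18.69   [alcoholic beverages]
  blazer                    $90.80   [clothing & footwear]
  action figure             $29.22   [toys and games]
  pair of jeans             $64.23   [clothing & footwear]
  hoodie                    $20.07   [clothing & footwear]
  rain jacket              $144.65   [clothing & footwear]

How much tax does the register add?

$40.71

Hard cider (6-pack) $15.75: alcoholic beverages → 11.25% + 0.5% city = 11.75% → $1.850625
Bottle of merlot $22.36: alcoholic beverages → 11.25% + 0.5% city = 11.75% → $2.6273
Craft lager (4-pack) $10.84: alcoholic beverages → 11.25% + 0.5% city = 11.75% → $1.2737
Winter coat $213.87: clothing & footwear → 3.75% + 1.25% city = 5% → $10.6935
Sundress $85.12: clothing & footwear → 3.75% + 1.25% city = 5% → $4.256
Six-pack IPA $18.69: alcoholic beverages → 11.25% + 0.5% city = 11.75% → $2.196075
Blazer $90.80: clothing & footwear → 3.75% + 1.25% city = 5% → $4.54
Action figure $29.22: toys and games → 4.75% + 1.5% city = 6.25% → $1.82625
Pair of jeans $64.23: clothing & footwear → 3.75% + 1.25% city = 5% → $3.2115
Hoodie $20.07: clothing & footwear → 3.75% + 1.25% city = 5% → $1.0035
Rain jacket $144.65: clothing & footwear → 3.75% + 1.25% city = 5% → $7.2325
Unrounded tax sum = $40.71095 → $40.71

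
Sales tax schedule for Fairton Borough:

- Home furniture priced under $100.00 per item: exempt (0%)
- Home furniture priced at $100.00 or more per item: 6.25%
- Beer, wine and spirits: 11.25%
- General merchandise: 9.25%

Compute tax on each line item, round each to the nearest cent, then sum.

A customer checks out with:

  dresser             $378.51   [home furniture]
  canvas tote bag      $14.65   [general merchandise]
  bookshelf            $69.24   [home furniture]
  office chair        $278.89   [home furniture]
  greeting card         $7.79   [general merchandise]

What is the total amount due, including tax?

Dresser $378.51: home furniture, $100.00 or more → 6.25% → $23.66
Canvas tote bag $14.65: general merchandise → 9.25% → $1.36
Bookshelf $69.24: home furniture, under $100.00 → 0% → $0.00
Office chair $278.89: home furniture, $100.00 or more → 6.25% → $17.43
Greeting card $7.79: general merchandise → 9.25% → $0.72
Subtotal = $749.08; tax = $43.17; total due = $792.25

$792.25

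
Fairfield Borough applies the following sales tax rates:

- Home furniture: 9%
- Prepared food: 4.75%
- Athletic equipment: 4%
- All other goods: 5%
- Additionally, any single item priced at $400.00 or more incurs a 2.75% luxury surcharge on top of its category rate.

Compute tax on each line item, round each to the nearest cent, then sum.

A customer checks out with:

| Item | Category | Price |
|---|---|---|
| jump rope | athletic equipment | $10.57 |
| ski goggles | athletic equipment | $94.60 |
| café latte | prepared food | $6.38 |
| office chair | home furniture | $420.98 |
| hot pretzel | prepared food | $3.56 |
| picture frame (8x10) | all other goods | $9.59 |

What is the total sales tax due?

$54.62

Jump rope $10.57: athletic equipment → 4% → $0.42
Ski goggles $94.60: athletic equipment → 4% → $3.78
Café latte $6.38: prepared food → 4.75% → $0.30
Office chair $420.98: home furniture → 9% + 2.75% surcharge = 11.75% → $49.47
Hot pretzel $3.56: prepared food → 4.75% → $0.17
Picture frame (8x10) $9.59: all other goods → 5% → $0.48
Total tax = $0.42 + $3.78 + $0.30 + $49.47 + $0.17 + $0.48 = $54.62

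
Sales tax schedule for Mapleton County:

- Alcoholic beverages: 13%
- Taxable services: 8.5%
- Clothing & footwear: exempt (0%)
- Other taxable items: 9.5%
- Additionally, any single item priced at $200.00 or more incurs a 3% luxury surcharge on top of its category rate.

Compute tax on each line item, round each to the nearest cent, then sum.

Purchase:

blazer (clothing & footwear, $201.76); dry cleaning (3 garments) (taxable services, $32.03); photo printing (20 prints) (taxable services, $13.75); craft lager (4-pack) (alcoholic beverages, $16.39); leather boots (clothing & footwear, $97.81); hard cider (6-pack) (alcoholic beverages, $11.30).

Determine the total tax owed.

Blazer $201.76: clothing & footwear → 0% + 3% surcharge = 3% → $6.05
Dry cleaning (3 garments) $32.03: taxable services → 8.5% → $2.72
Photo printing (20 prints) $13.75: taxable services → 8.5% → $1.17
Craft lager (4-pack) $16.39: alcoholic beverages → 13% → $2.13
Leather boots $97.81: clothing & footwear → 0% → $0.00
Hard cider (6-pack) $11.30: alcoholic beverages → 13% → $1.47
Total tax = $6.05 + $2.72 + $1.17 + $2.13 + $1.47 = $13.54

$13.54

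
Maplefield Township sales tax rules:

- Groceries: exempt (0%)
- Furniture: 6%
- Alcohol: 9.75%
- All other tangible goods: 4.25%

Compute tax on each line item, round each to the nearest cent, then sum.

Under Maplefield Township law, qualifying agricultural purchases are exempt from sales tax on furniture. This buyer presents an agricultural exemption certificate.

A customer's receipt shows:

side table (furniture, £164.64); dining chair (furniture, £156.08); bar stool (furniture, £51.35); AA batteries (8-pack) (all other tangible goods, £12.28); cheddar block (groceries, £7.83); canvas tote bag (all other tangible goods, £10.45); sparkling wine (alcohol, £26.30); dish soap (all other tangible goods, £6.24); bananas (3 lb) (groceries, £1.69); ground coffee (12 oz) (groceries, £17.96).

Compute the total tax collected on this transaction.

£3.79

Side table £164.64: furniture, buyer-exempt → 0% → £0.00
Dining chair £156.08: furniture, buyer-exempt → 0% → £0.00
Bar stool £51.35: furniture, buyer-exempt → 0% → £0.00
AA batteries (8-pack) £12.28: all other tangible goods → 4.25% → £0.52
Cheddar block £7.83: groceries → 0% → £0.00
Canvas tote bag £10.45: all other tangible goods → 4.25% → £0.44
Sparkling wine £26.30: alcohol → 9.75% → £2.56
Dish soap £6.24: all other tangible goods → 4.25% → £0.27
Bananas (3 lb) £1.69: groceries → 0% → £0.00
Ground coffee (12 oz) £17.96: groceries → 0% → £0.00
Total tax = £0.52 + £0.44 + £2.56 + £0.27 = £3.79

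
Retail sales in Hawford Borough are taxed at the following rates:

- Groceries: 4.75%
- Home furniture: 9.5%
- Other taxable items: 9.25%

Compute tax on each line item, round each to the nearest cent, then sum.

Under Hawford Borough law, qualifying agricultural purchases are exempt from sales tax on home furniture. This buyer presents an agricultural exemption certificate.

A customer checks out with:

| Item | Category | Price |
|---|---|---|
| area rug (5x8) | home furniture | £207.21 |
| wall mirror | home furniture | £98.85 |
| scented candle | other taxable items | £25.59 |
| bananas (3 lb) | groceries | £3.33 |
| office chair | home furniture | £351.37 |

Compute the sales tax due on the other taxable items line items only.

£2.37

Scented candle £25.59: other taxable items → 9.25% → £2.37
Tax on other taxable items = £2.37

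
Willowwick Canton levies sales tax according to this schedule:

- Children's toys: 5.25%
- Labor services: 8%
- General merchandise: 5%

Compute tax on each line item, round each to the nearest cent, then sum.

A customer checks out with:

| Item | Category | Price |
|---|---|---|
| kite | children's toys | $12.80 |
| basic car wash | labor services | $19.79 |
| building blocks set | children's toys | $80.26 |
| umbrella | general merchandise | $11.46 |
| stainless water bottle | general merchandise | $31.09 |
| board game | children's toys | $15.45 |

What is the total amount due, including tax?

Kite $12.80: children's toys → 5.25% → $0.67
Basic car wash $19.79: labor services → 8% → $1.58
Building blocks set $80.26: children's toys → 5.25% → $4.21
Umbrella $11.46: general merchandise → 5% → $0.57
Stainless water bottle $31.09: general merchandise → 5% → $1.55
Board game $15.45: children's toys → 5.25% → $0.81
Subtotal = $170.85; tax = $9.39; total due = $180.24

$180.24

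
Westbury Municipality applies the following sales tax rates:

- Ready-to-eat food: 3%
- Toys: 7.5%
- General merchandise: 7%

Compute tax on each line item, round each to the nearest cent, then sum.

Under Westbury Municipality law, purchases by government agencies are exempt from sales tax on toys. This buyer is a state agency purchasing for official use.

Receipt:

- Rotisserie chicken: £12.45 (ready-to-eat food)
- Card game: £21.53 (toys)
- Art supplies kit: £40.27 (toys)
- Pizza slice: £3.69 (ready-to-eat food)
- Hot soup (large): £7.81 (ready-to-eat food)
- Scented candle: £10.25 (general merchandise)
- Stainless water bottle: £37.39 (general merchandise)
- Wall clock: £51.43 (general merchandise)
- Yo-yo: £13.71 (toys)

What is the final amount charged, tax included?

£206.18

Rotisserie chicken £12.45: ready-to-eat food → 3% → £0.37
Card game £21.53: toys, buyer-exempt → 0% → £0.00
Art supplies kit £40.27: toys, buyer-exempt → 0% → £0.00
Pizza slice £3.69: ready-to-eat food → 3% → £0.11
Hot soup (large) £7.81: ready-to-eat food → 3% → £0.23
Scented candle £10.25: general merchandise → 7% → £0.72
Stainless water bottle £37.39: general merchandise → 7% → £2.62
Wall clock £51.43: general merchandise → 7% → £3.60
Yo-yo £13.71: toys, buyer-exempt → 0% → £0.00
Subtotal = £198.53; tax = £7.65; total due = £206.18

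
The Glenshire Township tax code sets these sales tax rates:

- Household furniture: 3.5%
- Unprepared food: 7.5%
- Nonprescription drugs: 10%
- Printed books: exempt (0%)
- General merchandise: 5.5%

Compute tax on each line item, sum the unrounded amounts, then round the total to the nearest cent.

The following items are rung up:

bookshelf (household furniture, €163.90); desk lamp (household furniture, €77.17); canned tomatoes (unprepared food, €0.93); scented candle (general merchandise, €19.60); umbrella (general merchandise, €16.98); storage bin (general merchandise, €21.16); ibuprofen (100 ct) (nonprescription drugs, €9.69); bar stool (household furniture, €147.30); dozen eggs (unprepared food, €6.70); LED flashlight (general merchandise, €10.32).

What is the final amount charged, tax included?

€492.63

Bookshelf €163.90: household furniture → 3.5% → €5.7365
Desk lamp €77.17: household furniture → 3.5% → €2.70095
Canned tomatoes €0.93: unprepared food → 7.5% → €0.06975
Scented candle €19.60: general merchandise → 5.5% → €1.078
Umbrella €16.98: general merchandise → 5.5% → €0.9339
Storage bin €21.16: general merchandise → 5.5% → €1.1638
Ibuprofen (100 ct) €9.69: nonprescription drugs → 10% → €0.969
Bar stool €147.30: household furniture → 3.5% → €5.1555
Dozen eggs €6.70: unprepared food → 7.5% → €0.5025
LED flashlight €10.32: general merchandise → 5.5% → €0.5676
Subtotal = €473.75; unrounded tax = €18.8775 → €18.88; total due = €492.63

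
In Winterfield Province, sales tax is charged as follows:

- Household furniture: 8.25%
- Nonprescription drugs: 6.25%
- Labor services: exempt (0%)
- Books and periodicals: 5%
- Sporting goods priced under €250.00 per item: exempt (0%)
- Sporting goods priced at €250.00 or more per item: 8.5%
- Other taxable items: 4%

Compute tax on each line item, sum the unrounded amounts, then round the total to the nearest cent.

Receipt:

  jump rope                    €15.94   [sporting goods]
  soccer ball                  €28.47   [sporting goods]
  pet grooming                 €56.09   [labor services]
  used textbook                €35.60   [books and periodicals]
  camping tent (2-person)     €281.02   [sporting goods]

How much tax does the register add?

€25.67

Jump rope €15.94: sporting goods, under €250.00 → 0% → €0.00
Soccer ball €28.47: sporting goods, under €250.00 → 0% → €0.00
Pet grooming €56.09: labor services → 0% → €0.00
Used textbook €35.60: books and periodicals → 5% → €1.78
Camping tent (2-person) €281.02: sporting goods, €250.00 or more → 8.5% → €23.8867
Unrounded tax sum = €25.6667 → €25.67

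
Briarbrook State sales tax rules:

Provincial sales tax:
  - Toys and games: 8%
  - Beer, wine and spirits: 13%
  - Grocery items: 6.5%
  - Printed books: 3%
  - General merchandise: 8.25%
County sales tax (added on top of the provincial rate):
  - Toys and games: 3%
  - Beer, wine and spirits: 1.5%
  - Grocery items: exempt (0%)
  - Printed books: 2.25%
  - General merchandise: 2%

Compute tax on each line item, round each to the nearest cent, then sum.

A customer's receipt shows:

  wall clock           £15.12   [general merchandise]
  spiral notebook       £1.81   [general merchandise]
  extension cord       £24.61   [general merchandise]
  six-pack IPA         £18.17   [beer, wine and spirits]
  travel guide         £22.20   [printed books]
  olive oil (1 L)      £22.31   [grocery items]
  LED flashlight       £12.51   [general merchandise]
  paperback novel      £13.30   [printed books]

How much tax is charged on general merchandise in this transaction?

£5.54

Wall clock £15.12: general merchandise → 8.25% + 2% county = 10.25% → £1.55
Spiral notebook £1.81: general merchandise → 8.25% + 2% county = 10.25% → £0.19
Extension cord £24.61: general merchandise → 8.25% + 2% county = 10.25% → £2.52
LED flashlight £12.51: general merchandise → 8.25% + 2% county = 10.25% → £1.28
Tax on general merchandise = £1.55 + £0.19 + £2.52 + £1.28 = £5.54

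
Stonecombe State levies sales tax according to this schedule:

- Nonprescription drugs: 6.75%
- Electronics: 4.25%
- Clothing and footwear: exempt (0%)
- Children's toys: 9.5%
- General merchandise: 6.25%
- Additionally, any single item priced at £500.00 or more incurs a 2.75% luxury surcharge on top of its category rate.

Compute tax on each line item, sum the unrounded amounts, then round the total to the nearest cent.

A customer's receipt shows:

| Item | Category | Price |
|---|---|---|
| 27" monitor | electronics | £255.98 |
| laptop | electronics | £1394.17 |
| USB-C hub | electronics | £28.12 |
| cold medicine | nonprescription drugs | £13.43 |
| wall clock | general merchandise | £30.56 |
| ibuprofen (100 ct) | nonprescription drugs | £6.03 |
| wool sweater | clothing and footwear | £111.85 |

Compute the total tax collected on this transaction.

£112.89

27" monitor £255.98: electronics → 4.25% → £10.87915
Laptop £1394.17: electronics → 4.25% + 2.75% surcharge = 7% → £97.5919
USB-C hub £28.12: electronics → 4.25% → £1.1951
Cold medicine £13.43: nonprescription drugs → 6.75% → £0.906525
Wall clock £30.56: general merchandise → 6.25% → £1.91
Ibuprofen (100 ct) £6.03: nonprescription drugs → 6.75% → £0.407025
Wool sweater £111.85: clothing and footwear → 0% → £0.00
Unrounded tax sum = £112.8897 → £112.89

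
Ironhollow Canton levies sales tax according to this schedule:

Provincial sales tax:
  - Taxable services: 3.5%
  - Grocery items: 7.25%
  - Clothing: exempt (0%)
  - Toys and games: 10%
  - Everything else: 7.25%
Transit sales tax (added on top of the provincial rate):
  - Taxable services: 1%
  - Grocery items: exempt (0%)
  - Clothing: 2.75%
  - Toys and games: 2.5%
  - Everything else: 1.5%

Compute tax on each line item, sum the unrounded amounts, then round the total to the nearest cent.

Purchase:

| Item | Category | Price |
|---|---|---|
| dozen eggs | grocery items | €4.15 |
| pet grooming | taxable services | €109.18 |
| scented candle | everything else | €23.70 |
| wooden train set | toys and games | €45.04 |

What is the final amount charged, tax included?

€194.99

Dozen eggs €4.15: grocery items → 7.25% + 0% transit = 7.25% → €0.300875
Pet grooming €109.18: taxable services → 3.5% + 1% transit = 4.5% → €4.9131
Scented candle €23.70: everything else → 7.25% + 1.5% transit = 8.75% → €2.07375
Wooden train set €45.04: toys and games → 10% + 2.5% transit = 12.5% → €5.63
Subtotal = €182.07; unrounded tax = €12.917725 → €12.92; total due = €194.99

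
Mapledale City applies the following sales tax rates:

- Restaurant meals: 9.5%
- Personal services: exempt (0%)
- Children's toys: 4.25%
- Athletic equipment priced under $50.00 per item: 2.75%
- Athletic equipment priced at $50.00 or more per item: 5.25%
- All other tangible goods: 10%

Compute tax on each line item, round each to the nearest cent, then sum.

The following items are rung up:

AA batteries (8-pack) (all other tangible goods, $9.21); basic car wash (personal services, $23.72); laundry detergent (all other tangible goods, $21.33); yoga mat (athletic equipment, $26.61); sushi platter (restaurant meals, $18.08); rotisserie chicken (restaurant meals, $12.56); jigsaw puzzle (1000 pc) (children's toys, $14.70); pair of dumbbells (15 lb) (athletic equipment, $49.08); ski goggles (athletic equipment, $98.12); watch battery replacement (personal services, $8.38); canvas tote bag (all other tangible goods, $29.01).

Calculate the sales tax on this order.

$16.71

AA batteries (8-pack) $9.21: all other tangible goods → 10% → $0.92
Basic car wash $23.72: personal services → 0% → $0.00
Laundry detergent $21.33: all other tangible goods → 10% → $2.13
Yoga mat $26.61: athletic equipment, under $50.00 → 2.75% → $0.73
Sushi platter $18.08: restaurant meals → 9.5% → $1.72
Rotisserie chicken $12.56: restaurant meals → 9.5% → $1.19
Jigsaw puzzle (1000 pc) $14.70: children's toys → 4.25% → $0.62
Pair of dumbbells (15 lb) $49.08: athletic equipment, under $50.00 → 2.75% → $1.35
Ski goggles $98.12: athletic equipment, $50.00 or more → 5.25% → $5.15
Watch battery replacement $8.38: personal services → 0% → $0.00
Canvas tote bag $29.01: all other tangible goods → 10% → $2.90
Total tax = $0.92 + $2.13 + $0.73 + $1.72 + $1.19 + $0.62 + $1.35 + $5.15 + $2.90 = $16.71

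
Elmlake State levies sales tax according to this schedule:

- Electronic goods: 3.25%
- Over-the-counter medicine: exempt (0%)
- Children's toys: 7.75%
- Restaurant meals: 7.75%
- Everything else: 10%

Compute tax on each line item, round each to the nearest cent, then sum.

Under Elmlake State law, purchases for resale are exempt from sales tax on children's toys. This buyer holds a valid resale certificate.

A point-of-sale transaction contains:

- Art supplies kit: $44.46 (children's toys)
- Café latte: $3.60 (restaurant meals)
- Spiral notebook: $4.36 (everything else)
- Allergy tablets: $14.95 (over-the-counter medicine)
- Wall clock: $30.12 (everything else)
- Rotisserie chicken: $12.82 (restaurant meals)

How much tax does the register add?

$4.72

Art supplies kit $44.46: children's toys, buyer-exempt → 0% → $0.00
Café latte $3.60: restaurant meals → 7.75% → $0.28
Spiral notebook $4.36: everything else → 10% → $0.44
Allergy tablets $14.95: over-the-counter medicine → 0% → $0.00
Wall clock $30.12: everything else → 10% → $3.01
Rotisserie chicken $12.82: restaurant meals → 7.75% → $0.99
Total tax = $0.28 + $0.44 + $3.01 + $0.99 = $4.72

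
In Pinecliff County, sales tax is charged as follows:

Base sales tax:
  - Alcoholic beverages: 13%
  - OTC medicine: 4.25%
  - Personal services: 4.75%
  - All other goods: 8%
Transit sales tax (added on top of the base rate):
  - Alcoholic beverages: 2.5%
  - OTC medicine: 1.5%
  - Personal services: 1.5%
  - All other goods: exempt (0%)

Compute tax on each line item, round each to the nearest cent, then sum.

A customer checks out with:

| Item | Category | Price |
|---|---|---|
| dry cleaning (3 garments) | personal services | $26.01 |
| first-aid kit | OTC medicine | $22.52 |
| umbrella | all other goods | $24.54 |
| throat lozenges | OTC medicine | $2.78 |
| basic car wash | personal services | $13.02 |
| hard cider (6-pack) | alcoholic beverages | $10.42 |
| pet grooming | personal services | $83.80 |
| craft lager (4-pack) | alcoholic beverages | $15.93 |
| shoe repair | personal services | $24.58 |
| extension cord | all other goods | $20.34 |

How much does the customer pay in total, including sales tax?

$262.29

Dry cleaning (3 garments) $26.01: personal services → 4.75% + 1.5% transit = 6.25% → $1.63
First-aid kit $22.52: OTC medicine → 4.25% + 1.5% transit = 5.75% → $1.29
Umbrella $24.54: all other goods → 8% + 0% transit = 8% → $1.96
Throat lozenges $2.78: OTC medicine → 4.25% + 1.5% transit = 5.75% → $0.16
Basic car wash $13.02: personal services → 4.75% + 1.5% transit = 6.25% → $0.81
Hard cider (6-pack) $10.42: alcoholic beverages → 13% + 2.5% transit = 15.5% → $1.62
Pet grooming $83.80: personal services → 4.75% + 1.5% transit = 6.25% → $5.24
Craft lager (4-pack) $15.93: alcoholic beverages → 13% + 2.5% transit = 15.5% → $2.47
Shoe repair $24.58: personal services → 4.75% + 1.5% transit = 6.25% → $1.54
Extension cord $20.34: all other goods → 8% + 0% transit = 8% → $1.63
Subtotal = $243.94; tax = $18.35; total due = $262.29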